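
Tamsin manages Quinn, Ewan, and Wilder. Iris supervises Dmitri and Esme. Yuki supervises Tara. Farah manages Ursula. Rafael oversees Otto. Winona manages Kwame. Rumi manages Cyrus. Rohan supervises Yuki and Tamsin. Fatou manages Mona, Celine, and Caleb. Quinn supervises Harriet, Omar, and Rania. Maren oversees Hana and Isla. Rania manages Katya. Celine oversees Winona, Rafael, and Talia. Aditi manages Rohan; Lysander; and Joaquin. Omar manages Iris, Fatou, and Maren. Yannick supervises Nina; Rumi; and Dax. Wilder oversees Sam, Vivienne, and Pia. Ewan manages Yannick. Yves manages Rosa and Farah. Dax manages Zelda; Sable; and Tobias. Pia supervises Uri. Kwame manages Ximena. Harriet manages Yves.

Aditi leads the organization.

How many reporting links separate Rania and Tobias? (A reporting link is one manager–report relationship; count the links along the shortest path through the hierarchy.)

Rania is 2 levels below Tamsin, and Tobias is 4 levels below Tamsin (their lowest common manager). The shortest path runs up from Rania to Tamsin and back down to Tobias: 2 + 4 = 6 links.

6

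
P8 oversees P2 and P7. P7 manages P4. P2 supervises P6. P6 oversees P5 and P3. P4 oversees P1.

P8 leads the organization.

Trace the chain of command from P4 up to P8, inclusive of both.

P4 reports to P7. P7 reports to P8. P8 is at the top.

P4 -> P7 -> P8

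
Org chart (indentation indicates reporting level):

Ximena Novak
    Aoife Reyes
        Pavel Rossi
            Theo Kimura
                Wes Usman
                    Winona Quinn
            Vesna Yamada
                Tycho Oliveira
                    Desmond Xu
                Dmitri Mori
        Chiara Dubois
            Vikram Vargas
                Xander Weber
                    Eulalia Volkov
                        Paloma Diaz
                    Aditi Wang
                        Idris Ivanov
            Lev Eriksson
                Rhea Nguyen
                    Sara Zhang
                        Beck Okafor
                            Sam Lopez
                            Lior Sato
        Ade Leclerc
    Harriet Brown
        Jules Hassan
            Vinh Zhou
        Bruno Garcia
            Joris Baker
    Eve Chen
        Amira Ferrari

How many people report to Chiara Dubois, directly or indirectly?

12

Chiara Dubois directly manages Vikram Vargas, Lev Eriksson. Under Vikram Vargas: Xander Weber, Aditi Wang, Idris Ivanov, Eulalia Volkov, Paloma Diaz (5). Under Lev Eriksson: Rhea Nguyen, Sara Zhang, Beck Okafor, Lior Sato, Sam Lopez (5). So Chiara Dubois's organization is 2 direct reports plus everyone under them: 6 + 6 = 12.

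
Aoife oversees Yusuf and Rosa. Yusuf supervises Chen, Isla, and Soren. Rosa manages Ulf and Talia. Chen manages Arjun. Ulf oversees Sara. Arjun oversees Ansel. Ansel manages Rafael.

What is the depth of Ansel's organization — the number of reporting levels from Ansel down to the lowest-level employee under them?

1

The longest chain under Ansel runs Ansel → Rafael, which is 1 level below Ansel.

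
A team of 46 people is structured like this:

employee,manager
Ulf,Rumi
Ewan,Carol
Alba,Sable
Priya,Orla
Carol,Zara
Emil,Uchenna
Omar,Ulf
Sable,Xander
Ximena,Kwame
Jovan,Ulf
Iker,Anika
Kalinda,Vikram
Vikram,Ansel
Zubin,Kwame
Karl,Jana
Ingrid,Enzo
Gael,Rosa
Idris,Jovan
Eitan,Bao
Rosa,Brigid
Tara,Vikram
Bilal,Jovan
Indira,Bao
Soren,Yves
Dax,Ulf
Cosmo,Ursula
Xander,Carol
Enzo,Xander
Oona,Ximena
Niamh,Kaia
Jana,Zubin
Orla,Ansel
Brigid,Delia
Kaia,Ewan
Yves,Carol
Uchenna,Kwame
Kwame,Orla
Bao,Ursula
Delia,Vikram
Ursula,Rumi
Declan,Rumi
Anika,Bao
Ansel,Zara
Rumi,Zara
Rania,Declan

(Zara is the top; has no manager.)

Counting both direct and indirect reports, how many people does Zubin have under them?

Zubin directly manages Jana. Under Jana: Karl (1). That's 2 in total.

2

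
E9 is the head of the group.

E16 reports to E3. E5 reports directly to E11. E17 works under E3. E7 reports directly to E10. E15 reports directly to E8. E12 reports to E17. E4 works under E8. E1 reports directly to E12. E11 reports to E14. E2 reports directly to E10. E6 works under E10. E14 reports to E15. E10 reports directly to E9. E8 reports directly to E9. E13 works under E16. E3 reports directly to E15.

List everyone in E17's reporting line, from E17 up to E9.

E17 -> E3 -> E15 -> E8 -> E9

E17 reports to E3. E3 reports to E15. E15 reports to E8. E8 reports to E9. E9 is at the top.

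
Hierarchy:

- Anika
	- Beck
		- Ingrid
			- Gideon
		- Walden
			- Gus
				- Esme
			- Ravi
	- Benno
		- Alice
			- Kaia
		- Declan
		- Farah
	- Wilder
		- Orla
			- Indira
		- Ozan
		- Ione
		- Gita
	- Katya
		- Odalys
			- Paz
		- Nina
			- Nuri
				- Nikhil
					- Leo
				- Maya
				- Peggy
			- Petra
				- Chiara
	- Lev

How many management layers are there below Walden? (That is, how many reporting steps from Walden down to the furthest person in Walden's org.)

2

The longest chain under Walden runs Walden → Gus → Esme, which is 2 levels below Walden.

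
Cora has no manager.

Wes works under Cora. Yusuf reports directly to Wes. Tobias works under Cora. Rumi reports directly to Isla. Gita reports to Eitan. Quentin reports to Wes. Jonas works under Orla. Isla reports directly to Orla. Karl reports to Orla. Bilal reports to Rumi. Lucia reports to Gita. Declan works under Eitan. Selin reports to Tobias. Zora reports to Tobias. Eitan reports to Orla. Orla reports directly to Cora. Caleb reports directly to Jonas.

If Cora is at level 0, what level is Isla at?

2

Chain from Isla up to Cora: Isla → Orla → Cora. That is 2 steps up, so Isla is 2 levels below Cora.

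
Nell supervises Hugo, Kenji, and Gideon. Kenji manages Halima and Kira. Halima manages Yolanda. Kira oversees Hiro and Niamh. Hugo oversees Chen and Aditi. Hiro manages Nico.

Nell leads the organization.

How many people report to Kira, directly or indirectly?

3

Kira directly manages Hiro, Niamh. Under Hiro: Nico (1). Niamh has no reports. So Kira's organization is 2 direct reports plus everyone under them: 2 + 1 = 3.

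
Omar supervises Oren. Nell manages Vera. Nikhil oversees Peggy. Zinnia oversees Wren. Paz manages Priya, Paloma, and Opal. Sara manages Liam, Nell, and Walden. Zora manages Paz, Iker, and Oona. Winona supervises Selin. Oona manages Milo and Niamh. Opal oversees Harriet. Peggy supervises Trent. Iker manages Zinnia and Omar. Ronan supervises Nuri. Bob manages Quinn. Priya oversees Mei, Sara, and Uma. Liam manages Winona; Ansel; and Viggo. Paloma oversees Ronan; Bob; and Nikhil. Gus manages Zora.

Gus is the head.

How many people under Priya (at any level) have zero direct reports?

7

The people in Priya's organization with no one reporting to them are Mei, Uma, Vera, Walden, Viggo, Ansel, Selin. That is 7.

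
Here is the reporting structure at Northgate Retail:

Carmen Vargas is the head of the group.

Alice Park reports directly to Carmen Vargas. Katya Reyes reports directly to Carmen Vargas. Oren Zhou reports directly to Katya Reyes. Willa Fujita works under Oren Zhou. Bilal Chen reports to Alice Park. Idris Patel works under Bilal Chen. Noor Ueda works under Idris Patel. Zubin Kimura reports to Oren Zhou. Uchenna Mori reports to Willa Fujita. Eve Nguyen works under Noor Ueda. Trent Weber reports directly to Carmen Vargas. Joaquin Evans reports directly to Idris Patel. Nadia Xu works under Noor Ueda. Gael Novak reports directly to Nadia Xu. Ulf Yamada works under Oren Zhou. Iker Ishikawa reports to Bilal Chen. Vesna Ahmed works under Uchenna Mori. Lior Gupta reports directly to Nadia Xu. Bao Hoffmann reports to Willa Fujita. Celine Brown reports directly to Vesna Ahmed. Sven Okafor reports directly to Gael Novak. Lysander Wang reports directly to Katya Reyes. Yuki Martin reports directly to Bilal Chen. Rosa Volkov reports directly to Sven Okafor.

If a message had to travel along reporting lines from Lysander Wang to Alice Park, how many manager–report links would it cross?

3

Lysander Wang is 2 levels below Carmen Vargas, and Alice Park is 1 level below Carmen Vargas (their lowest common manager). The shortest path runs up from Lysander Wang to Carmen Vargas and back down to Alice Park: 2 + 1 = 3 links.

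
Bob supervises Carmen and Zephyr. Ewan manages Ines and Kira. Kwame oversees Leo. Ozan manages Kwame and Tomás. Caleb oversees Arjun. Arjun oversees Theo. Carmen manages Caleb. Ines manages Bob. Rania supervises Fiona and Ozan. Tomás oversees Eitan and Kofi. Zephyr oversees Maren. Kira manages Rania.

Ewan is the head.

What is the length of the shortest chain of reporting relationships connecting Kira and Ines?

2

Kira is 1 level below Ewan, and Ines is 1 level below Ewan (their lowest common manager). The shortest path runs up from Kira to Ewan and back down to Ines: 1 + 1 = 2 links.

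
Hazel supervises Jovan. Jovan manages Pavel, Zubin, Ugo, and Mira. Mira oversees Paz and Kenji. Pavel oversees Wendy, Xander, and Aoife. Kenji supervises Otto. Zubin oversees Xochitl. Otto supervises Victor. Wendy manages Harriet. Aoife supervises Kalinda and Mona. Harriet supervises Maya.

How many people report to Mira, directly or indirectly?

4

Mira directly manages Kenji, Paz. Under Kenji: Otto, Victor (2). Paz has no reports. So Mira's organization is 2 direct reports plus everyone under them: 3 + 1 = 4.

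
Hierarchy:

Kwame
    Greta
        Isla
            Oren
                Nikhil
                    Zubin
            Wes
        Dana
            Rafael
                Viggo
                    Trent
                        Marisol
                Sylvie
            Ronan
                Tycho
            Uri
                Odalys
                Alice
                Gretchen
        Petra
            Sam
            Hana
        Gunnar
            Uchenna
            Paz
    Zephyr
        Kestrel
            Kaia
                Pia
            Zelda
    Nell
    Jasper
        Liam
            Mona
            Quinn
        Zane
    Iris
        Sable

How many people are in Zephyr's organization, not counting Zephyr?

Zephyr directly manages Kestrel. Under Kestrel: Zelda, Kaia, Pia (3). That's 4 in total.

4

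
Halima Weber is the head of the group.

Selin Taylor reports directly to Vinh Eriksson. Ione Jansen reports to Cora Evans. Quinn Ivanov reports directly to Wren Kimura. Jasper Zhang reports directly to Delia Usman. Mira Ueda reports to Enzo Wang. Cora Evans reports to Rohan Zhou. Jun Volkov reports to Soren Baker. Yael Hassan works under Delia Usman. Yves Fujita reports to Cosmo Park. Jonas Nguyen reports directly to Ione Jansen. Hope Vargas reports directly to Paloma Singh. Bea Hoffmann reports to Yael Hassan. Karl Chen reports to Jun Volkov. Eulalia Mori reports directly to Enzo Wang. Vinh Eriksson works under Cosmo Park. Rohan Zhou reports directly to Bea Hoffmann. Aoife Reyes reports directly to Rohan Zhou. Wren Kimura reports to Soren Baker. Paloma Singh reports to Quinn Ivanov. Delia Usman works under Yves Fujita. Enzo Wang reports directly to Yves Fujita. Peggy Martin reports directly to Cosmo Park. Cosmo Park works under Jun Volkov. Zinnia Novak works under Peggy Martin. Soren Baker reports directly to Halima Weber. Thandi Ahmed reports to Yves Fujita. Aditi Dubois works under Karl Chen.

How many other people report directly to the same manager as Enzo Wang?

2

Enzo Wang reports to Yves Fujita. Yves Fujita's other direct reports are Delia Usman, Thandi Ahmed — 2 peers.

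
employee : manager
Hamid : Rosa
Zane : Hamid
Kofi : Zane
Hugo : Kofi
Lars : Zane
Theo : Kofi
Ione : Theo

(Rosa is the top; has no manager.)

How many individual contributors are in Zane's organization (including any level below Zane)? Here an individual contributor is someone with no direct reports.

3

The people in Zane's organization with no one reporting to them are Lars, Ione, Hugo. That is 3.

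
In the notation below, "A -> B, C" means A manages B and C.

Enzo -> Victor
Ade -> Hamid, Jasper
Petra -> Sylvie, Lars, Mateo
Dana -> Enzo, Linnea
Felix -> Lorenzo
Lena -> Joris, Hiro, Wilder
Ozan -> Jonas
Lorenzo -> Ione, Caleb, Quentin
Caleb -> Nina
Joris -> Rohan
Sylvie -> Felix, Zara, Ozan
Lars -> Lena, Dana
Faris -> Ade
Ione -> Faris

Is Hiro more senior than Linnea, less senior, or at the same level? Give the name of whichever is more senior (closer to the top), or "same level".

Both Hiro and Linnea are 3 levels below Petra.

same level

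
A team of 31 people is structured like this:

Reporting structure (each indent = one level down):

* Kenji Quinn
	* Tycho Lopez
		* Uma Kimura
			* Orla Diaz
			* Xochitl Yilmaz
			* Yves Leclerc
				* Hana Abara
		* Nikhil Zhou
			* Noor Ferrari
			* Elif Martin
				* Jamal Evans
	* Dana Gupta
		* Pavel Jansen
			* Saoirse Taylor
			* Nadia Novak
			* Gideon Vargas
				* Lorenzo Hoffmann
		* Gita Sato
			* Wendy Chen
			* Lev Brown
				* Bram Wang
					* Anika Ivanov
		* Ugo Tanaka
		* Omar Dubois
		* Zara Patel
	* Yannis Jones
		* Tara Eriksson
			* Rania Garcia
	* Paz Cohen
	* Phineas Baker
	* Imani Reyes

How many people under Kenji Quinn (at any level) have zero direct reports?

The people in Kenji Quinn's organization with no one reporting to them are Imani Reyes, Phineas Baker, Paz Cohen, Rania Garcia, Zara Patel, Omar Dubois, Ugo Tanaka, Anika Ivanov, Wendy Chen, Lorenzo Hoffmann, Nadia Novak, Saoirse Taylor, Jamal Evans, Noor Ferrari, Hana Abara, Xochitl Yilmaz, Orla Diaz. That is 17.

17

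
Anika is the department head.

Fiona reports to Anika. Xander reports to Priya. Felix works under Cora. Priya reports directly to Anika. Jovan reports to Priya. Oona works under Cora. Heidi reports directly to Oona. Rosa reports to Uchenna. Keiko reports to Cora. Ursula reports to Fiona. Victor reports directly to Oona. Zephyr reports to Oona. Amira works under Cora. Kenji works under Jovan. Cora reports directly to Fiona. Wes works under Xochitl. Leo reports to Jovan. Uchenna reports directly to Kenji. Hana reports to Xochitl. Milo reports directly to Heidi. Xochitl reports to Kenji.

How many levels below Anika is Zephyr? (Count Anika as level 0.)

4

Chain from Zephyr up to Anika: Zephyr → Oona → Cora → Fiona → Anika. That is 4 steps up, so Zephyr is 4 levels below Anika.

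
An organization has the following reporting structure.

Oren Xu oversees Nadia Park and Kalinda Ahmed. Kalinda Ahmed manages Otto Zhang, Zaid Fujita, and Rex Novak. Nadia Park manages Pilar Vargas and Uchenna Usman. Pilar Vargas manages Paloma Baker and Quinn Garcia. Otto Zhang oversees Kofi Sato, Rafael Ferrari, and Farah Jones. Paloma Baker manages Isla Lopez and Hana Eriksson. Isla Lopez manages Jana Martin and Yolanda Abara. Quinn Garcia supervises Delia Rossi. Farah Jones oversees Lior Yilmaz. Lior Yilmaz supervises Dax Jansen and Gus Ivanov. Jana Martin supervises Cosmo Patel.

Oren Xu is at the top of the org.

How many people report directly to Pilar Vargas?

2

Pilar Vargas directly manages Paloma Baker, Quinn Garcia. That is 2 direct reports.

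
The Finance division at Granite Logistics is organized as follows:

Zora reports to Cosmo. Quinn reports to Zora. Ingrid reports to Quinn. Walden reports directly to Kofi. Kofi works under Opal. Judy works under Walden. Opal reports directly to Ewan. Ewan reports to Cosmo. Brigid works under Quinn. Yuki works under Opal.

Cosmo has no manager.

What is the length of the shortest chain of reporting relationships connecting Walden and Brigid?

7

Walden is 4 levels below Cosmo, and Brigid is 3 levels below Cosmo (their lowest common manager). The shortest path runs up from Walden to Cosmo and back down to Brigid: 4 + 3 = 7 links.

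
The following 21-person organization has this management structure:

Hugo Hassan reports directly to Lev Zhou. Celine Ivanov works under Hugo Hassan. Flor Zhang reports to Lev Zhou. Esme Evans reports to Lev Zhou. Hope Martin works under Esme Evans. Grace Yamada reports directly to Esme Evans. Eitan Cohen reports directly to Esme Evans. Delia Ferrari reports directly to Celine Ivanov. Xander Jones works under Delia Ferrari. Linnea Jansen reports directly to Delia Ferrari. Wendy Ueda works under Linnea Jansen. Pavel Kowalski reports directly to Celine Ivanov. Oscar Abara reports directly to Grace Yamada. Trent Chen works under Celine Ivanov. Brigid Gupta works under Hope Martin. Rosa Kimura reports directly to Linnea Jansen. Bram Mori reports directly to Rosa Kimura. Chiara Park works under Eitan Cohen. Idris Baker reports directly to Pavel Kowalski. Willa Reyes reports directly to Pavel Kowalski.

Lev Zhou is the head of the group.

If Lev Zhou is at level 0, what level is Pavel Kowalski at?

3

Chain from Pavel Kowalski up to Lev Zhou: Pavel Kowalski → Celine Ivanov → Hugo Hassan → Lev Zhou. That is 3 steps up, so Pavel Kowalski is 3 levels below Lev Zhou.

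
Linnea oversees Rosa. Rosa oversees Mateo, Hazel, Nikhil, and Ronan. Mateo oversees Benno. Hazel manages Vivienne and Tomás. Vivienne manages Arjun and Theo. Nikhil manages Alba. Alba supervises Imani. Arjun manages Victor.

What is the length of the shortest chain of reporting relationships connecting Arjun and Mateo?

4

Arjun is 3 levels below Rosa, and Mateo is 1 level below Rosa (their lowest common manager). The shortest path runs up from Arjun to Rosa and back down to Mateo: 3 + 1 = 4 links.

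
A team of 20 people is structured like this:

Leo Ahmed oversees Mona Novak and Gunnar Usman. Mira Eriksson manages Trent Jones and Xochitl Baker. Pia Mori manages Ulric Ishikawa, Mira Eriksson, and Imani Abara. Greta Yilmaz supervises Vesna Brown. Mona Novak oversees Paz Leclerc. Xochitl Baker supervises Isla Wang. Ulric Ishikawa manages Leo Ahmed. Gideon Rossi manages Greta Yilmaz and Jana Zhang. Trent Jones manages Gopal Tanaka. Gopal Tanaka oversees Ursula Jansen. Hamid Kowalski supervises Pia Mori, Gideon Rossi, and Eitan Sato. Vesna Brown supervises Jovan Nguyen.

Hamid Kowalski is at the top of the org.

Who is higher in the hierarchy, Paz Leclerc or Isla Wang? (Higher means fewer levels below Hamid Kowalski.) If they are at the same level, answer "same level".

Isla Wang

Paz Leclerc is 5 levels below Hamid Kowalski; Isla Wang is 4. Isla Wang is higher.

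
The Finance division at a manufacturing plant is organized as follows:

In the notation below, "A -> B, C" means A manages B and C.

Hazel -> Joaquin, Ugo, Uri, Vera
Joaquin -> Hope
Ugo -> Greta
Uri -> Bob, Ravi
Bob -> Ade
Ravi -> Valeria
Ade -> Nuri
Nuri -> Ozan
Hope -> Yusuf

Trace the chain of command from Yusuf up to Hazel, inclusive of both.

Yusuf reports to Hope. Hope reports to Joaquin. Joaquin reports to Hazel. Hazel is at the top.

Yusuf -> Hope -> Joaquin -> Hazel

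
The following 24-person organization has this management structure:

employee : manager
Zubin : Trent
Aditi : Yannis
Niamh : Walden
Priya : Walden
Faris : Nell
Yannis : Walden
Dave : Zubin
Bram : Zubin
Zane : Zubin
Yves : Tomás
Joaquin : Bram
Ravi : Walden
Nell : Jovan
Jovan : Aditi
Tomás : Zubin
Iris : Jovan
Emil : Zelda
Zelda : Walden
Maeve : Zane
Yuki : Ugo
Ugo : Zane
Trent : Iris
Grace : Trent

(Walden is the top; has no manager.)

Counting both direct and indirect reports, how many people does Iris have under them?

Iris directly manages Trent. Under Trent: Grace, Zubin, Dave, Bram, Joaquin, Zane, Maeve, Ugo, Yuki, Tomás, Yves (11). That's 12 in total.

12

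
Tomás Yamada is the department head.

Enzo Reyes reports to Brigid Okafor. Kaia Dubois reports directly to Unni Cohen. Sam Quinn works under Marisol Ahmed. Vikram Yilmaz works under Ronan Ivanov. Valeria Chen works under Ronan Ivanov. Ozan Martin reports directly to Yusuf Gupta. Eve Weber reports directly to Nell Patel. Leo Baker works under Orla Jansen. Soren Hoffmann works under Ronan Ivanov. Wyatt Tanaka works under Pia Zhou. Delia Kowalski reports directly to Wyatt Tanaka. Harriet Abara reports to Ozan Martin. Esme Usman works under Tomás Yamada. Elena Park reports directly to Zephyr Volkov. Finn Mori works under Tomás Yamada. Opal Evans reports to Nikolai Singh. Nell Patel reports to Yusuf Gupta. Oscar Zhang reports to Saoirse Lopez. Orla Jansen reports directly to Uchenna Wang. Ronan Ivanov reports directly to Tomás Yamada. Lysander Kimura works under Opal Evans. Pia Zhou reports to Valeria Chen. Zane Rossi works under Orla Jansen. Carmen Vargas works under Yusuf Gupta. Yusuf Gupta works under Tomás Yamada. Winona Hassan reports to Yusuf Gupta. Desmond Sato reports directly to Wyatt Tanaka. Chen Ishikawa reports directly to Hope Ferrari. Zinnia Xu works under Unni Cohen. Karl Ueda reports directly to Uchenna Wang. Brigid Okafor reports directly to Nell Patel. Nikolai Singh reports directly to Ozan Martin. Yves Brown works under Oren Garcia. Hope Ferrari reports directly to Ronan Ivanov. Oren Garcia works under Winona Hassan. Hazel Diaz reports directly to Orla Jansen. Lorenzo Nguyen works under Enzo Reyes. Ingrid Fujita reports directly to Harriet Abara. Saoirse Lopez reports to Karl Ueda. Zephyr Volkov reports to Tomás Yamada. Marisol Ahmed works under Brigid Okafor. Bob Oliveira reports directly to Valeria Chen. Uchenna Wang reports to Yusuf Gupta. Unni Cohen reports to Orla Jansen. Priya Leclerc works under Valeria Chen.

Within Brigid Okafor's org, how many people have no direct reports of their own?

The people in Brigid Okafor's organization with no one reporting to them are Sam Quinn, Lorenzo Nguyen. That is 2.

2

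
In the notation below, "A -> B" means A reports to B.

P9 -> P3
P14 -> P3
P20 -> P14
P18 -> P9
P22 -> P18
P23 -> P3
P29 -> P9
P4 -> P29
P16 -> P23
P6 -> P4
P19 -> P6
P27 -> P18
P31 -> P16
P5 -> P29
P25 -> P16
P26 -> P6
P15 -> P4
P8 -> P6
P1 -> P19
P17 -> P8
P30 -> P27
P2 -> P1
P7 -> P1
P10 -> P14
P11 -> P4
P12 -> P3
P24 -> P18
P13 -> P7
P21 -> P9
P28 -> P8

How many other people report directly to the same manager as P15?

P15 reports to P4. P4's other direct reports are P6, P11 — 2 peers.

2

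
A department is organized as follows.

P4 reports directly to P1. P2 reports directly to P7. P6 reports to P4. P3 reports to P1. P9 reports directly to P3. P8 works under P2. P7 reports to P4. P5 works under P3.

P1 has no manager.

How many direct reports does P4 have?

2

P4 directly manages P7, P6. That is 2 direct reports.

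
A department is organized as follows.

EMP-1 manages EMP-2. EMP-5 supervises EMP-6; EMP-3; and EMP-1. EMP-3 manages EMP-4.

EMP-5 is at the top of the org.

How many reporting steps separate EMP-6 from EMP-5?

Chain from EMP-6 up to EMP-5: EMP-6 → EMP-5. That is 1 step up, so EMP-6 is 1 level below EMP-5.

1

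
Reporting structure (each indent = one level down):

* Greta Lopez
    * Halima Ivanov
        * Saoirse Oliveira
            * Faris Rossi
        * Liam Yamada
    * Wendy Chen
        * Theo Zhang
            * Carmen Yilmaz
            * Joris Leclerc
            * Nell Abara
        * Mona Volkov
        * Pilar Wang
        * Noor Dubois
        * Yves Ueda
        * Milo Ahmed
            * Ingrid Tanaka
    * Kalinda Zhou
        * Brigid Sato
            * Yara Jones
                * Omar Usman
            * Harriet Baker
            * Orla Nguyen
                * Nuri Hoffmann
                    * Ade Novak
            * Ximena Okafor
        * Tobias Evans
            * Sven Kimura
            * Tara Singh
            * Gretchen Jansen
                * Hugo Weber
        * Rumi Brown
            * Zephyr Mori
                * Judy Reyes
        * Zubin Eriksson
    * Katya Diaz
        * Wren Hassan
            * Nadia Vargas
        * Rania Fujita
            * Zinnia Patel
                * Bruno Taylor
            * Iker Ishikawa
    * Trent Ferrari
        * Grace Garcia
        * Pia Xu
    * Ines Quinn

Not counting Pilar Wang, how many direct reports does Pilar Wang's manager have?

Pilar Wang reports to Wendy Chen. Wendy Chen's other direct reports are Theo Zhang, Mona Volkov, Noor Dubois, Yves Ueda, Milo Ahmed — 5 peers.

5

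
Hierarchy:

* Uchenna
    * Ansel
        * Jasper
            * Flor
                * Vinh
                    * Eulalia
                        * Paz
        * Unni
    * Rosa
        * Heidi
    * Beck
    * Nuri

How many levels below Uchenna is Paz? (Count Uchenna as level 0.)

Chain from Paz up to Uchenna: Paz → Eulalia → Vinh → Flor → Jasper → Ansel → Uchenna. That is 6 steps up, so Paz is 6 levels below Uchenna.

6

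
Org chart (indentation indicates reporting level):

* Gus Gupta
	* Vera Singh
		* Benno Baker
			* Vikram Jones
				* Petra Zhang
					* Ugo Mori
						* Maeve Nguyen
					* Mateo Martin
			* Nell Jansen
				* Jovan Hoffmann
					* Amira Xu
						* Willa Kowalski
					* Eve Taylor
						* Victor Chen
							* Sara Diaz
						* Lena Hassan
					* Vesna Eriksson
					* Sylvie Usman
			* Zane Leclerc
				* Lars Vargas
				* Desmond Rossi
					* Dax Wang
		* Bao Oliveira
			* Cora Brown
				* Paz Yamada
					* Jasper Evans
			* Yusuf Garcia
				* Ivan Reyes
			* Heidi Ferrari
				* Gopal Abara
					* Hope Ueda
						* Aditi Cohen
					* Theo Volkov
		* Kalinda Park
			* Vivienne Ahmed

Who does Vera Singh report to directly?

Gus Gupta

Vera Singh reports directly to Gus Gupta.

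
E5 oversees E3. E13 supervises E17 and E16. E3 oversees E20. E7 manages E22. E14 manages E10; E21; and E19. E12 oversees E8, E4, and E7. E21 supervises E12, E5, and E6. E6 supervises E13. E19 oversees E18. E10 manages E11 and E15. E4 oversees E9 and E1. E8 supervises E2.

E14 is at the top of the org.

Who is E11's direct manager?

E11 reports directly to E10.

E10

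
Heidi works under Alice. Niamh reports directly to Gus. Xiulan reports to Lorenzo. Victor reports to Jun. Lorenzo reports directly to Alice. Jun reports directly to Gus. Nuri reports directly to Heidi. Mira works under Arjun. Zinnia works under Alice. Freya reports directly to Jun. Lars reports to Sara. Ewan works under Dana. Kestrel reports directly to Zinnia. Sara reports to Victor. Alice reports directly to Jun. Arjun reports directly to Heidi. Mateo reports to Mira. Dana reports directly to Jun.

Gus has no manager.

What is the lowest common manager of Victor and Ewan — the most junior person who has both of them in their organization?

Jun

Victor's chain of managers is Jun, Gus. Ewan's chain of managers is Dana, Jun, Gus. The first manager that appears in both chains is Jun.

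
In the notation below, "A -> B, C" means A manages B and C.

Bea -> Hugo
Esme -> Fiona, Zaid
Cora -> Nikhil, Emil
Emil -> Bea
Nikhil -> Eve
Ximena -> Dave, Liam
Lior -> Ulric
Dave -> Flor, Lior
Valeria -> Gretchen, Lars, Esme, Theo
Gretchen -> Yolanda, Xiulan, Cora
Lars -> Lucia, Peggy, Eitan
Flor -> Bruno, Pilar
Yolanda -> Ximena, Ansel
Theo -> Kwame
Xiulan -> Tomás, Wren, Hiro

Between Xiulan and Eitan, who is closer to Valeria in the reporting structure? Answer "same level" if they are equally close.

Both Xiulan and Eitan are 2 levels below Valeria.

same level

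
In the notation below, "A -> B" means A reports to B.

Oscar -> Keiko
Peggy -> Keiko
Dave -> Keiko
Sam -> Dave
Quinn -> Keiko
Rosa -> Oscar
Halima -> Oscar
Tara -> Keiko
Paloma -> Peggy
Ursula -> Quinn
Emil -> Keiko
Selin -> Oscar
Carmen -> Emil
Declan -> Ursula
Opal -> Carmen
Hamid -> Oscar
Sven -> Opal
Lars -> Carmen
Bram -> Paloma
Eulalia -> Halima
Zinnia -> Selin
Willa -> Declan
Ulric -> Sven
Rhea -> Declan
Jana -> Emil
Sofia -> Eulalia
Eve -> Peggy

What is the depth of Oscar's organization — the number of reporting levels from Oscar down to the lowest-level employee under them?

The longest chain under Oscar runs Oscar → Halima → Eulalia → Sofia, which is 3 levels below Oscar.

3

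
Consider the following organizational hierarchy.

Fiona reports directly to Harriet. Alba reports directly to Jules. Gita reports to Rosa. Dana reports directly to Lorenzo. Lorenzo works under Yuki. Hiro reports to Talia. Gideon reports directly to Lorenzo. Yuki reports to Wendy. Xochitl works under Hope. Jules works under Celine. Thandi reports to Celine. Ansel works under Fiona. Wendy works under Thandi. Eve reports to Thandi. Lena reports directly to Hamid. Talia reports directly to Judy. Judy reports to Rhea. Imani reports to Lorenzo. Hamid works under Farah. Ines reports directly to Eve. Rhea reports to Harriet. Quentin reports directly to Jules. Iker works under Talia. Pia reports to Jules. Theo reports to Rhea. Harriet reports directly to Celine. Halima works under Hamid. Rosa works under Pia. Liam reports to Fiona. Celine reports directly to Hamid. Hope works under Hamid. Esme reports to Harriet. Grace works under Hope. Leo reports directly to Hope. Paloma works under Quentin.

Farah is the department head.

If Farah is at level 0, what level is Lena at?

Chain from Lena up to Farah: Lena → Hamid → Farah. That is 2 steps up, so Lena is 2 levels below Farah.

2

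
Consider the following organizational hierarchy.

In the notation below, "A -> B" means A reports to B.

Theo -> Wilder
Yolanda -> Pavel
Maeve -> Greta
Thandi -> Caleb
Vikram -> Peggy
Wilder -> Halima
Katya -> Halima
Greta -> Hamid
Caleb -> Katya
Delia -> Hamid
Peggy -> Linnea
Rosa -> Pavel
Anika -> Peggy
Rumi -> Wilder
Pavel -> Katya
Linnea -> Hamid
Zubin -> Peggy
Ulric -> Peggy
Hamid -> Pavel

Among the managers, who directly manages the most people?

Peggy

Direct-report counts: Halima has 2; Wilder has 2; Katya has 2; Pavel has 3; Hamid has 3; Greta has 1; Linnea has 1; Peggy has 4; Caleb has 1. The largest is 4, held by Peggy.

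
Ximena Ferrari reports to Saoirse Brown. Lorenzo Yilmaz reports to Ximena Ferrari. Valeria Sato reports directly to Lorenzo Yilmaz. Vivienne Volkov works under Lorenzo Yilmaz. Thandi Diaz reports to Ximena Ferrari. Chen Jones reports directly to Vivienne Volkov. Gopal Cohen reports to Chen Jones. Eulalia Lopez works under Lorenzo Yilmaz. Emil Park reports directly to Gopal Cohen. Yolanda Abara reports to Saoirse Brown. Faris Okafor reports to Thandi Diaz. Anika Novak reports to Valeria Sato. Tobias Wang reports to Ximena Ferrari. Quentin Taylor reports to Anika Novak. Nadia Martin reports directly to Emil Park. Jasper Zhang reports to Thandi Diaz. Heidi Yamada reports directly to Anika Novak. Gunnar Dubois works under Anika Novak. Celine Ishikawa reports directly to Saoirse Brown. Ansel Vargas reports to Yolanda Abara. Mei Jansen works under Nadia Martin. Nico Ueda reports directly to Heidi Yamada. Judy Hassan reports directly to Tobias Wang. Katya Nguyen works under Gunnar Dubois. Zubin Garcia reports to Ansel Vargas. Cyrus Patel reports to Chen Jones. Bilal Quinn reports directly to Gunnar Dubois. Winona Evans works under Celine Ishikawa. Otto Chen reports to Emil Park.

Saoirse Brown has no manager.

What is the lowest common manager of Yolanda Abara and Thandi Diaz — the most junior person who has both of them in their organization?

Saoirse Brown

Yolanda Abara's chain of managers is Saoirse Brown. Thandi Diaz's chain of managers is Ximena Ferrari, Saoirse Brown. The first manager that appears in both chains is Saoirse Brown.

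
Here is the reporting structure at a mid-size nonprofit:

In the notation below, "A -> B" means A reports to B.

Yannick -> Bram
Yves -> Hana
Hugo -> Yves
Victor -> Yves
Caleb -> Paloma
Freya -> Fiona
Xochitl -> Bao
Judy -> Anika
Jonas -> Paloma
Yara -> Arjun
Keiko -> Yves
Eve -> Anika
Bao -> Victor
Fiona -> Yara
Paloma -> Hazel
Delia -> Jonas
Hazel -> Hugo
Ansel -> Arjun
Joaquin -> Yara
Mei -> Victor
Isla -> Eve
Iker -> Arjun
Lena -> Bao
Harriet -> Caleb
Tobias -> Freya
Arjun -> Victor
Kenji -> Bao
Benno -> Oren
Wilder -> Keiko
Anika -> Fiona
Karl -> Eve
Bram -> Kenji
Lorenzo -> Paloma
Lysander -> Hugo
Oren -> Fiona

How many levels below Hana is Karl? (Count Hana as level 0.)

Chain from Karl up to Hana: Karl → Eve → Anika → Fiona → Yara → Arjun → Victor → Yves → Hana. That is 8 steps up, so Karl is 8 levels below Hana.

8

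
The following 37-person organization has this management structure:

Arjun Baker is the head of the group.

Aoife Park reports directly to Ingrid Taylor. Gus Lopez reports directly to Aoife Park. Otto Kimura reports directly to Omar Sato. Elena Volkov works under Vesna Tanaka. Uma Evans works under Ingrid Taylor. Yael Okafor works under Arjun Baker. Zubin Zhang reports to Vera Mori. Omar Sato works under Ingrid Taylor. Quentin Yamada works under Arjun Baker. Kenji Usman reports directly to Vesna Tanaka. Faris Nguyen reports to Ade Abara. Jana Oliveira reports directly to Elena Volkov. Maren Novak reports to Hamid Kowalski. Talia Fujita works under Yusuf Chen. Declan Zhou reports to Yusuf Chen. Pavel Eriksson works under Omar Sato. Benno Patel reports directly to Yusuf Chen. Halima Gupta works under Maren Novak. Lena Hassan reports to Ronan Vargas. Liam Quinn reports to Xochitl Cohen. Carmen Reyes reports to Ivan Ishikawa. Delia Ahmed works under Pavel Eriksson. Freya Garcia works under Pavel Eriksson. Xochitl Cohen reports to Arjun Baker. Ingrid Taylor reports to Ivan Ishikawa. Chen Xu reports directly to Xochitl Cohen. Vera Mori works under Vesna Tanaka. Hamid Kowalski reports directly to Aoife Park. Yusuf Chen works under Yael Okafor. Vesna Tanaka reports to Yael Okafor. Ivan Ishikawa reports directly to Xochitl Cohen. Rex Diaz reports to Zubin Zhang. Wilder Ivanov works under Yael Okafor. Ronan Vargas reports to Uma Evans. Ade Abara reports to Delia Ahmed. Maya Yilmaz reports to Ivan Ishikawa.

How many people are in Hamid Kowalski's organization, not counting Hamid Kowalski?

2

Hamid Kowalski directly manages Maren Novak. Under Maren Novak: Halima Gupta (1). That's 2 in total.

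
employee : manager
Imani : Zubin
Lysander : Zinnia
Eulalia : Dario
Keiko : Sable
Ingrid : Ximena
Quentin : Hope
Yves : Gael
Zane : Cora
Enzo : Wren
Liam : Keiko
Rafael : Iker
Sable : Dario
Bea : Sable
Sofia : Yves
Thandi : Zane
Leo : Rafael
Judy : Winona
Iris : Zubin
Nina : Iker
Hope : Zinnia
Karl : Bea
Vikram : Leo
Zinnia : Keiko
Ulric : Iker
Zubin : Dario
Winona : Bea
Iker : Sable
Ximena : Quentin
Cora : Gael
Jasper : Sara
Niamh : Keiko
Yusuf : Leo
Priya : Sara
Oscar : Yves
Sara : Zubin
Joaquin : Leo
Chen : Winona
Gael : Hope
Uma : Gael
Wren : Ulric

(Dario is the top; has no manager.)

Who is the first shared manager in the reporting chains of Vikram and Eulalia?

Vikram's chain of managers is Leo, Rafael, Iker, Sable, Dario. Eulalia's chain of managers is Dario. The first manager that appears in both chains is Dario.

Dario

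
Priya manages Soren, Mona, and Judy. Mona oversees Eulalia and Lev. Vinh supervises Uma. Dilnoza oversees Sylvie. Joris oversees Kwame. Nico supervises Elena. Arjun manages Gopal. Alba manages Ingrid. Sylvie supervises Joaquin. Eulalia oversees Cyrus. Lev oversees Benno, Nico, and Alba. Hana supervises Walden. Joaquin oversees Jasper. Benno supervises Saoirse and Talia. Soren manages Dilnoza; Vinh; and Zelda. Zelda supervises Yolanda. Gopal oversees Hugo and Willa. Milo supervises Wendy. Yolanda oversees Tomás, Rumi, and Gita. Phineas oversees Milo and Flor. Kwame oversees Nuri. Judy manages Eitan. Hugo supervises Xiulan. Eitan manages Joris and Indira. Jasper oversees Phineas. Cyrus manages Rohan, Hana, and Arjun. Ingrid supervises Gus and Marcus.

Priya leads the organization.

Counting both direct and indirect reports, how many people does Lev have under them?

Lev directly manages Alba, Benno, Nico. Under Alba: Ingrid, Marcus, Gus (3). Under Benno: Talia, Saoirse (2). Under Nico: Elena (1). So Lev's organization is 3 direct reports plus everyone under them: 4 + 3 + 2 = 9.

9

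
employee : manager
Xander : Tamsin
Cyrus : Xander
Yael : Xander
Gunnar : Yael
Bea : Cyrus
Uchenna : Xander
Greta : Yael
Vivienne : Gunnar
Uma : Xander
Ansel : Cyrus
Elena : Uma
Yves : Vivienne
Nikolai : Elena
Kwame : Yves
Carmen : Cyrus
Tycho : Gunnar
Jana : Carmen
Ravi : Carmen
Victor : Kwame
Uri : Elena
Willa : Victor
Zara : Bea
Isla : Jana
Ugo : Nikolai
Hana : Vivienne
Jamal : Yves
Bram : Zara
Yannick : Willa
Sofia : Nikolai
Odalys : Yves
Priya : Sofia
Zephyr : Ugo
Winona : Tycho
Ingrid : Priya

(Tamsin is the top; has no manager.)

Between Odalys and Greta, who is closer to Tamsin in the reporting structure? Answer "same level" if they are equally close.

Greta

Odalys is 6 levels below Tamsin; Greta is 3. Greta is higher.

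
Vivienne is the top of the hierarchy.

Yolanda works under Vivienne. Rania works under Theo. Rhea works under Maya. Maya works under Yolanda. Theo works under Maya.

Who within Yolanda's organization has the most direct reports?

Maya

Direct-report counts within Yolanda's organization: Yolanda has 1; Maya has 2; Theo has 1. The largest is 2, held by Maya.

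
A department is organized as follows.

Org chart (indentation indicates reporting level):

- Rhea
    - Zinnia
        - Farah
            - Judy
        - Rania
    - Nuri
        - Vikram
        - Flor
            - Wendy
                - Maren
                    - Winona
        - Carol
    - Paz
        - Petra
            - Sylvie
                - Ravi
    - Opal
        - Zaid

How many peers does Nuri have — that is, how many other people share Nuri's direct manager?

Nuri reports to Rhea. Rhea's other direct reports are Zinnia, Paz, Opal — 3 peers.

3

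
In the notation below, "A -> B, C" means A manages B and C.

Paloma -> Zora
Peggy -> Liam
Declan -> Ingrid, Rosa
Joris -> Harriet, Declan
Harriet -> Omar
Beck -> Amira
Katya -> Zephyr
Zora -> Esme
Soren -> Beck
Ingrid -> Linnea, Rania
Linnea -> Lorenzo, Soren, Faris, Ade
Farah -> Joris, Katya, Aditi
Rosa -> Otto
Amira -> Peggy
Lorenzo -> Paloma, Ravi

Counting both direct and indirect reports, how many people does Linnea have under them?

12

Linnea directly manages Lorenzo, Soren, Faris, Ade. Under Lorenzo: Ravi, Paloma, Zora, Esme (4). Under Soren: Beck, Amira, Peggy, Liam (4). Faris has no reports. Ade has no reports. So Linnea's organization is 4 direct reports plus everyone under them: 5 + 5 + 1 + 1 = 12.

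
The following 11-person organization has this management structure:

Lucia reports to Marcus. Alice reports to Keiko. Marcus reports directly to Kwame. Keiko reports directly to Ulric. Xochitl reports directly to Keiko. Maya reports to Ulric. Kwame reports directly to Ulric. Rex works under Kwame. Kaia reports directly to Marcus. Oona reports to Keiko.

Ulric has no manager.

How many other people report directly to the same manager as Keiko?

2

Keiko reports to Ulric. Ulric's other direct reports are Maya, Kwame — 2 peers.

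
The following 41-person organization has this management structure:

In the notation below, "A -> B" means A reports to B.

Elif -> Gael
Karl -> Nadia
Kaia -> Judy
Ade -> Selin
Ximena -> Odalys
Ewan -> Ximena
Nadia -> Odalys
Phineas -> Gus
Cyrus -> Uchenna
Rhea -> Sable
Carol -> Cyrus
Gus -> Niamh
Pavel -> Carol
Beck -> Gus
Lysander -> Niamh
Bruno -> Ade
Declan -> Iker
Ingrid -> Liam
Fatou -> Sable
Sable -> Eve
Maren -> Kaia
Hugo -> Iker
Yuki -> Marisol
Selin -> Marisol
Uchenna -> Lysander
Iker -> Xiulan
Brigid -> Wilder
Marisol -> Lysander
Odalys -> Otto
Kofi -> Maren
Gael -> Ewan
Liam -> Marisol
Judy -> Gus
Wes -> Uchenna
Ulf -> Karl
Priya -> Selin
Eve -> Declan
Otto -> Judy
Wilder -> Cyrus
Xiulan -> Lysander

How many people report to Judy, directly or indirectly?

12

Judy directly manages Otto, Kaia. Under Otto: Odalys, Ximena, Ewan, Gael, Elif, Nadia, Karl, Ulf (8). Under Kaia: Maren, Kofi (2). So Judy's organization is 2 direct reports plus everyone under them: 9 + 3 = 12.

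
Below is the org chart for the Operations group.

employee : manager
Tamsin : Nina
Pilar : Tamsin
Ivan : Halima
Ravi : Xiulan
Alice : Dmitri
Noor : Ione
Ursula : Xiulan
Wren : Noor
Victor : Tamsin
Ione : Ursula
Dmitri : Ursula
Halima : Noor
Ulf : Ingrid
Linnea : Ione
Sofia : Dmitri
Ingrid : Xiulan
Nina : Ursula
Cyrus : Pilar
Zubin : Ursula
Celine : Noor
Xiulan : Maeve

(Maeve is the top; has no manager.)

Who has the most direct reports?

Ursula

Direct-report counts: Maeve has 1; Xiulan has 3; Ingrid has 1; Ursula has 4; Nina has 1; Tamsin has 2; Pilar has 1; Ione has 2; Noor has 3; Halima has 1; Dmitri has 2. The largest is 4, held by Ursula.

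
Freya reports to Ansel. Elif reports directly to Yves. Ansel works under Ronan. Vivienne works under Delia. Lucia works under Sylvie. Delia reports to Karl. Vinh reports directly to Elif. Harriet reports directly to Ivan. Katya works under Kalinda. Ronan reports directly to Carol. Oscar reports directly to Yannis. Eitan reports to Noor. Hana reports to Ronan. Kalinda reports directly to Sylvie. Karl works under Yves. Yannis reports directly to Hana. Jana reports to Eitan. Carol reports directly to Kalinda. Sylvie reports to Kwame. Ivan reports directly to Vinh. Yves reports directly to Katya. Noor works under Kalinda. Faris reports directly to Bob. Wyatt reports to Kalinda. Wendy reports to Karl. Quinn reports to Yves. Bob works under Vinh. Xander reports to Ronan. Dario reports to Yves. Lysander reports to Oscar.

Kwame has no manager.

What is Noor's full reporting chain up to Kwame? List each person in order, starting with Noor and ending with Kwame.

Noor -> Kalinda -> Sylvie -> Kwame

Noor reports to Kalinda. Kalinda reports to Sylvie. Sylvie reports to Kwame. Kwame is at the top.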